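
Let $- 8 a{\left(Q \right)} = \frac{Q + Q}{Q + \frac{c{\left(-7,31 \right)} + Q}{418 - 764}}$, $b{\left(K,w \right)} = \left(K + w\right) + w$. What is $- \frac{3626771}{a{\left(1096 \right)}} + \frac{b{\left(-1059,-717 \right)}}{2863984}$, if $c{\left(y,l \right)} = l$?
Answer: $\frac{981803944935234931}{67879284784} \approx 1.4464 \cdot 10^{7}$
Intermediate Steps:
$b{\left(K,w \right)} = K + 2 w$
$a{\left(Q \right)} = - \frac{Q}{4 \left(- \frac{31}{346} + \frac{345 Q}{346}\right)}$ ($a{\left(Q \right)} = - \frac{\left(Q + Q\right) \frac{1}{Q + \frac{31 + Q}{418 - 764}}}{8} = - \frac{2 Q \frac{1}{Q + \frac{31 + Q}{-346}}}{8} = - \frac{2 Q \frac{1}{Q + \left(31 + Q\right) \left(- \frac{1}{346}\right)}}{8} = - \frac{2 Q \frac{1}{Q - \left(\frac{31}{346} + \frac{Q}{346}\right)}}{8} = - \frac{2 Q \frac{1}{- \frac{31}{346} + \frac{345 Q}{346}}}{8} = - \frac{Q}{4 \left(- \frac{31}{346} + \frac{345 Q}{346}\right)}$)
$- \frac{3626771}{a{\left(1096 \right)}} + \frac{b{\left(-1059,-717 \right)}}{2863984} = - \frac{3626771}{\left(-173\right) 1096 \frac{1}{-62 + 690 \cdot 1096}} + \frac{-1059 + 2 \left(-717\right)}{2863984} = - \frac{3626771}{\left(-173\right) 1096 \frac{1}{-62 + 756240}} + \left(-1059 - 1434\right) \frac{1}{2863984} = - \frac{3626771}{\left(-173\right) 1096 \cdot \frac{1}{756178}} - \frac{2493}{2863984} = - \frac{3626771}{- \frac{94804}{378089}} - \frac{2493}{2863984} = \left(-3626771\right) \left(- \frac{378089}{94804}\right) - \frac{2493}{2863984} = \frac{1371242220619}{94804} - \frac{2493}{2863984} = \frac{981803944935234931}{67879284784}$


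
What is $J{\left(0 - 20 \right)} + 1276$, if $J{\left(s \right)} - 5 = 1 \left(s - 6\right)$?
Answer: $1255$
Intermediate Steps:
$J{\left(s \right)} = -1 + s$ ($J{\left(s \right)} = 5 + 1 \left(s - 6\right) = 5 + 1 \left(-6 + s\right) = 5 + \left(-6 + s\right) = -1 + s$)
$J{\left(0 - 20 \right)} + 1276 = \left(-1 + \left(0 - 20\right)\right) + 1276 = \left(-1 - 20\right) + 1276 = -21 + 1276 = 1255$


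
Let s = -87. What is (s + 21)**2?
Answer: 4356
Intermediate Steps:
(s + 21)**2 = (-87 + 21)**2 = (-66)**2 = 4356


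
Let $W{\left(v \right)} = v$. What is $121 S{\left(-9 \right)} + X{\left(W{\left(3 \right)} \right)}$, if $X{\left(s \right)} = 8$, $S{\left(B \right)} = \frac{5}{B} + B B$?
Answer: $\frac{87676}{9} \approx 9741.8$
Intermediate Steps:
$S{\left(B \right)} = B^{2} + \frac{5}{B}$ ($S{\left(B \right)} = \frac{5}{B} + B^{2} = B^{2} + \frac{5}{B}$)
$121 S{\left(-9 \right)} + X{\left(W{\left(3 \right)} \right)} = 121 \frac{5 + \left(-9\right)^{3}}{-9} + 8 = 121 \left(- \frac{5 - 729}{9}\right) + 8 = 121 \left(\left(- \frac{1}{9}\right) \left(-724\right)\right) + 8 = 121 \cdot \frac{724}{9} + 8 = \frac{87604}{9} + 8 = \frac{87676}{9}$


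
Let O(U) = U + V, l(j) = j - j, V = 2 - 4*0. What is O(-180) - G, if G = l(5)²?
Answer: -178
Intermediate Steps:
V = 2 (V = 2 + 0 = 2)
l(j) = 0
O(U) = 2 + U (O(U) = U + 2 = 2 + U)
G = 0 (G = 0² = 0)
O(-180) - G = (2 - 180) - 1*0 = -178 + 0 = -178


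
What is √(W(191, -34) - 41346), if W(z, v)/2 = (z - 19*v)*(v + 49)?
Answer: 6*I*√451 ≈ 127.42*I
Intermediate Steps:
W(z, v) = 2*(49 + v)*(z - 19*v) (W(z, v) = 2*((z - 19*v)*(v + 49)) = 2*((z - 19*v)*(49 + v)) = 2*((49 + v)*(z - 19*v)) = 2*(49 + v)*(z - 19*v))
√(W(191, -34) - 41346) = √((-1862*(-34) - 38*(-34)² + 98*191 + 2*(-34)*191) - 41346) = √((63308 - 38*1156 + 18718 - 12988) - 41346) = √((63308 - 43928 + 18718 - 12988) - 41346) = √(25110 - 41346) = √(-16236) = 6*I*√451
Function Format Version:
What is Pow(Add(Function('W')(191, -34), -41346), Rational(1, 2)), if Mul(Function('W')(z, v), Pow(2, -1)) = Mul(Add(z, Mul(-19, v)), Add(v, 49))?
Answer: Mul(6, I, Pow(451, Rational(1, 2))) ≈ Mul(127.42, I)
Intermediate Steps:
Function('W')(z, v) = Mul(2, Add(49, v), Add(z, Mul(-19, v))) (Function('W')(z, v) = Mul(2, Mul(Add(z, Mul(-19, v)), Add(v, 49))) = Mul(2, Mul(Add(z, Mul(-19, v)), Add(49, v))) = Mul(2, Mul(Add(49, v), Add(z, Mul(-19, v)))) = Mul(2, Add(49, v), Add(z, Mul(-19, v))))
Pow(Add(Function('W')(191, -34), -41346), Rational(1, 2)) = Pow(Add(Add(Mul(-1862, -34), Mul(-38, Pow(-34, 2)), Mul(98, 191), Mul(2, -34, 191)), -41346), Rational(1, 2)) = Pow(Add(Add(63308, Mul(-38, 1156), 18718, -12988), -41346), Rational(1, 2)) = Pow(Add(Add(63308, -43928, 18718, -12988), -41346), Rational(1, 2)) = Pow(Add(25110, -41346), Rational(1, 2)) = Pow(-16236, Rational(1, 2)) = Mul(6, I, Pow(451, Rational(1, 2)))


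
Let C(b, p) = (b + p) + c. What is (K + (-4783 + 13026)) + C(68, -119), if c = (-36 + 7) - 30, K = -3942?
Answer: 4191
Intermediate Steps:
c = -59 (c = -29 - 30 = -59)
C(b, p) = -59 + b + p (C(b, p) = (b + p) - 59 = -59 + b + p)
(K + (-4783 + 13026)) + C(68, -119) = (-3942 + (-4783 + 13026)) + (-59 + 68 - 119) = (-3942 + 8243) - 110 = 4301 - 110 = 4191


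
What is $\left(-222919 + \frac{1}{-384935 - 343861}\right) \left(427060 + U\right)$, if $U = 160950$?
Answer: $- \frac{47764780116727625}{364398} \approx -1.3108 \cdot 10^{11}$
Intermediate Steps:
$\left(-222919 + \frac{1}{-384935 - 343861}\right) \left(427060 + U\right) = \left(-222919 + \frac{1}{-384935 - 343861}\right) \left(427060 + 160950\right) = \left(-222919 + \frac{1}{-728796}\right) 588010 = \left(-222919 - \frac{1}{728796}\right) 588010 = \left(- \frac{162462475525}{728796}\right) 588010 = - \frac{47764780116727625}{364398}$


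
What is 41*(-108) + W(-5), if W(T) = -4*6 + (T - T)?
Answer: -4452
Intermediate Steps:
W(T) = -24 (W(T) = -24 + 0 = -24)
41*(-108) + W(-5) = 41*(-108) - 24 = -4428 - 24 = -4452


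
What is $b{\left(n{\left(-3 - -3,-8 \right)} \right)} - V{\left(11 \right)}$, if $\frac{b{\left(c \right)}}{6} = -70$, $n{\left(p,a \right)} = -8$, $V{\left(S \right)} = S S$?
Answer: $-541$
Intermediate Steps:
$V{\left(S \right)} = S^{2}$
$b{\left(c \right)} = -420$ ($b{\left(c \right)} = 6 \left(-70\right) = -420$)
$b{\left(n{\left(-3 - -3,-8 \right)} \right)} - V{\left(11 \right)} = -420 - 11^{2} = -420 - 121 = -541$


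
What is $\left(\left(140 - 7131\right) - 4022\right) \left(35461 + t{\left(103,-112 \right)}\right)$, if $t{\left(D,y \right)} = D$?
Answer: $-391666332$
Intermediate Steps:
$\left(\left(140 - 7131\right) - 4022\right) \left(35461 + t{\left(103,-112 \right)}\right) = \left(\left(140 - 7131\right) - 4022\right) \left(35461 + 103\right) = \left(\left(140 - 7131\right) - 4022\right) 35564 = \left(-6991 - 4022\right) 35564 = \left(-11013\right) 35564 = -391666332$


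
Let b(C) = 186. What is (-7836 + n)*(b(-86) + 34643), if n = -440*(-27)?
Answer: 140848476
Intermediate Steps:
n = 11880
(-7836 + n)*(b(-86) + 34643) = (-7836 + 11880)*(186 + 34643) = 4044*34829 = 140848476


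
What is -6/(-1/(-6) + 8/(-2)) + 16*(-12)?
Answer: -4380/23 ≈ -190.43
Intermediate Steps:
-6/(-1/(-6) + 8/(-2)) + 16*(-12) = -6/(-1*(-⅙) + 8*(-½)) - 192 = -6/(⅙ - 4) - 192 = -6/(-23/6) - 192 = -6*(-6/23) - 192 = 36/23 - 192 = -4380/23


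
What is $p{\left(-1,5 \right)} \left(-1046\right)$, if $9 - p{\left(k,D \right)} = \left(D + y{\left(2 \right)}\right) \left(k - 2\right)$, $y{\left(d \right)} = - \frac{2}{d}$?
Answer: $-21966$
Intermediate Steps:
$p{\left(k,D \right)} = 9 - \left(-1 + D\right) \left(-2 + k\right)$ ($p{\left(k,D \right)} = 9 - \left(D - \frac{2}{2}\right) \left(k - 2\right) = 9 - \left(D - 1\right) \left(-2 + k\right) = 9 - \left(-1 + D\right) \left(-2 + k\right)$)
$p{\left(-1,5 \right)} \left(-1046\right) = \left(7 - 1 + 2 \cdot 5 - 5 \left(-1\right)\right) \left(-1046\right) = \left(7 - 1 + 10 + 5\right) \left(-1046\right) = 21 \left(-1046\right) = -21966$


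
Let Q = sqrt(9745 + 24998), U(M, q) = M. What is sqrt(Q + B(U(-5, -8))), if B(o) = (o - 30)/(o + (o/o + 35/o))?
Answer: sqrt(385 + 121*sqrt(34743))/11 ≈ 13.769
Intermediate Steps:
B(o) = (-30 + o)/(1 + o + 35/o) (B(o) = (-30 + o)/(o + (1 + 35/o)) = (-30 + o)/(1 + o + 35/o))
Q = sqrt(34743) ≈ 186.39
sqrt(Q + B(U(-5, -8))) = sqrt(sqrt(34743) - 5*(-30 - 5)/(35 - 5 + (-5)**2)) = sqrt(sqrt(34743) - 5*(-35)/(35 - 5 + 25)) = sqrt(sqrt(34743) - 5*(-35)/55) = sqrt(sqrt(34743) - 5*1/55*(-35)) = sqrt(sqrt(34743) + 35/11) = sqrt(35/11 + sqrt(34743))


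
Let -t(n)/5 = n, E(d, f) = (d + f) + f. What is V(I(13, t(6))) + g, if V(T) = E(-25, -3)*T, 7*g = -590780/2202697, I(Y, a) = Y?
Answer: -6214399017/15418879 ≈ -403.04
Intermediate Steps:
E(d, f) = d + 2*f
t(n) = -5*n
g = -590780/15418879 (g = (-590780/2202697)/7 = (-590780*1/2202697)/7 = (1/7)*(-590780/2202697) = -590780/15418879 ≈ -0.038315)
V(T) = -31*T (V(T) = (-25 + 2*(-3))*T = (-25 - 6)*T = -31*T)
V(I(13, t(6))) + g = -31*13 - 590780/15418879 = -403 - 590780/15418879 = -6214399017/15418879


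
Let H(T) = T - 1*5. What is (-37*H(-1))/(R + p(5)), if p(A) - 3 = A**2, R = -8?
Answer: 111/10 ≈ 11.100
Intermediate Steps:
p(A) = 3 + A**2
H(T) = -5 + T (H(T) = T - 5 = -5 + T)
(-37*H(-1))/(R + p(5)) = (-37*(-5 - 1))/(-8 + (3 + 5**2)) = (-37*(-6))/(-8 + (3 + 25)) = 222/(-8 + 28) = 222/20 = 222*(1/20) = 111/10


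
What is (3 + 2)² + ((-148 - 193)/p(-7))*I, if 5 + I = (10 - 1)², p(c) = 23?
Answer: -25341/23 ≈ -1101.8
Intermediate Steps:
I = 76 (I = -5 + (10 - 1)² = -5 + 9² = -5 + 81 = 76)
(3 + 2)² + ((-148 - 193)/p(-7))*I = (3 + 2)² + ((-148 - 193)/23)*76 = 5² - 341*1/23*76 = 25 - 341/23*76 = 25 - 25916/23 = -25341/23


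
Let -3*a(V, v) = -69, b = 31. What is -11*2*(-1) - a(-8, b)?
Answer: -1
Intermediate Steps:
a(V, v) = 23 (a(V, v) = -⅓*(-69) = 23)
-11*2*(-1) - a(-8, b) = -11*2*(-1) - 1*23 = -22*(-1) - 23 = 22 - 23 = -1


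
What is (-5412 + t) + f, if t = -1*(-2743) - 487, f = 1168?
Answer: -1988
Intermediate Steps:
t = 2256 (t = 2743 - 487 = 2256)
(-5412 + t) + f = (-5412 + 2256) + 1168 = -3156 + 1168 = -1988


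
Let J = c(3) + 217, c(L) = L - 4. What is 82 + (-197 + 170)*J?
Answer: -5750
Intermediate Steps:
c(L) = -4 + L
J = 216 (J = (-4 + 3) + 217 = -1 + 217 = 216)
82 + (-197 + 170)*J = 82 + (-197 + 170)*216 = 82 - 27*216 = 82 - 5832 = -5750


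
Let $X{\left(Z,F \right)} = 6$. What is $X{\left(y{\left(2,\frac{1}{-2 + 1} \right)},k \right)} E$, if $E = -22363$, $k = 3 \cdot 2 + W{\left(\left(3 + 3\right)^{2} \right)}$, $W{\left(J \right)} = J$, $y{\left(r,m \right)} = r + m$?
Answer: $-134178$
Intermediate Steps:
$y{\left(r,m \right)} = m + r$
$k = 42$ ($k = 3 \cdot 2 + \left(3 + 3\right)^{2} = 6 + 6^{2} = 6 + 36 = 42$)
$X{\left(y{\left(2,\frac{1}{-2 + 1} \right)},k \right)} E = 6 \left(-22363\right) = -134178$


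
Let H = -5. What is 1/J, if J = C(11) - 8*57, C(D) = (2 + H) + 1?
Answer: -1/458 ≈ -0.0021834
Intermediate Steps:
C(D) = -2 (C(D) = (2 - 5) + 1 = -3 + 1 = -2)
J = -458 (J = -2 - 8*57 = -2 - 456 = -458)
1/J = 1/(-458) = -1/458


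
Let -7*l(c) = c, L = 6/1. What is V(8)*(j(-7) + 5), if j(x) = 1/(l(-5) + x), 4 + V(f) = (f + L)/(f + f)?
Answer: -5325/352 ≈ -15.128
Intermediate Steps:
L = 6 (L = 6*1 = 6)
l(c) = -c/7
V(f) = -4 + (6 + f)/(2*f) (V(f) = -4 + (f + 6)/(f + f) = -4 + (6 + f)/((2*f)) = -4 + (6 + f)*(1/(2*f)) = -4 + (6 + f)/(2*f))
j(x) = 1/(5/7 + x) (j(x) = 1/(-⅐*(-5) + x) = 1/(5/7 + x))
V(8)*(j(-7) + 5) = (-7/2 + 3/8)*(7/(5 + 7*(-7)) + 5) = (-7/2 + 3*(⅛))*(7/(5 - 49) + 5) = (-7/2 + 3/8)*(7/(-44) + 5) = -25*(7*(-1/44) + 5)/8 = -25*(-7/44 + 5)/8 = -25/8*213/44 = -5325/352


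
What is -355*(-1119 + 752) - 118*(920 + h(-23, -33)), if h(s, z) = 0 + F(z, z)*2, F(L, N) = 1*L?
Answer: 29513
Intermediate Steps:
F(L, N) = L
h(s, z) = 2*z (h(s, z) = 0 + z*2 = 0 + 2*z = 2*z)
-355*(-1119 + 752) - 118*(920 + h(-23, -33)) = -355*(-1119 + 752) - 118*(920 + 2*(-33)) = -355*(-367) - 118*(920 - 66) = 130285 - 118*854 = 130285 - 1*100772 = 130285 - 100772 = 29513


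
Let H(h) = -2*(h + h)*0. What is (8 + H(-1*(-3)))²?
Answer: 64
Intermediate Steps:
H(h) = 0 (H(h) = -4*h*0 = 0)
(8 + H(-1*(-3)))² = (8 + 0)² = 8² = 64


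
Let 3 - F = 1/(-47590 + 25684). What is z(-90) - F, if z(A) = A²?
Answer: 177372881/21906 ≈ 8097.0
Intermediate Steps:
F = 65719/21906 (F = 3 - 1/(-47590 + 25684) = 3 - 1/(-21906) = 3 - 1*(-1/21906) = 3 + 1/21906 = 65719/21906 ≈ 3.0000)
z(-90) - F = (-90)² - 1*65719/21906 = 8100 - 65719/21906 = 177372881/21906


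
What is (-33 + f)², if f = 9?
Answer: 576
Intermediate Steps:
(-33 + f)² = (-33 + 9)² = (-24)² = 576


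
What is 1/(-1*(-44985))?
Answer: 1/44985 ≈ 2.2230e-5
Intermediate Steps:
1/(-1*(-44985)) = 1/44985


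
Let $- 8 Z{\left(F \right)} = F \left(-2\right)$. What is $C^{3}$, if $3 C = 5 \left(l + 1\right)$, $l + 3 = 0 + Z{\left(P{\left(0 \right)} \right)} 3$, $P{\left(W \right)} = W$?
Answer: $- \frac{1000}{27} \approx -37.037$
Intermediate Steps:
$Z{\left(F \right)} = \frac{F}{4}$ ($Z{\left(F \right)} = - \frac{F \left(-2\right)}{8} = - \frac{\left(-2\right) F}{8} = \frac{F}{4}$)
$l = -3$ ($l = -3 + \left(0 + \frac{1}{4} \cdot 0 \cdot 3\right) = -3 + \left(0 + 0 \cdot 3\right) = -3 + \left(0 + 0\right) = -3 + 0 = -3$)
$C = - \frac{10}{3}$ ($C = \frac{5 \left(-3 + 1\right)}{3} = \frac{5 \left(-2\right)}{3} = \frac{1}{3} \left(-10\right) = - \frac{10}{3} \approx -3.3333$)
$C^{3} = \left(- \frac{10}{3}\right)^{3} = - \frac{1000}{27}$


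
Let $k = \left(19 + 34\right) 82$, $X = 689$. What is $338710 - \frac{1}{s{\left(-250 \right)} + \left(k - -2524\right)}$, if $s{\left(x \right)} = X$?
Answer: $\frac{2560308889}{7559} \approx 3.3871 \cdot 10^{5}$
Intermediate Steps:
$k = 4346$ ($k = 53 \cdot 82 = 4346$)
$s{\left(x \right)} = 689$
$338710 - \frac{1}{s{\left(-250 \right)} + \left(k - -2524\right)} = 338710 - \frac{1}{689 + \left(4346 - -2524\right)} = 338710 - \frac{1}{689 + \left(4346 + 2524\right)} = 338710 - \frac{1}{689 + 6870} = 338710 - \frac{1}{7559} = \frac{2560308889}{7559}$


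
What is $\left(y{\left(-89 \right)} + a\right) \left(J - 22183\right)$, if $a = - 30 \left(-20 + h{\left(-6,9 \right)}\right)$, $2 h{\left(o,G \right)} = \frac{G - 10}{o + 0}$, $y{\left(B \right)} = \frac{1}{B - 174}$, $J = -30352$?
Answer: $- \frac{16510857405}{526} \approx -3.1389 \cdot 10^{7}$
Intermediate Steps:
$y{\left(B \right)} = \frac{1}{-174 + B}$
$h{\left(o,G \right)} = \frac{-10 + G}{2 o}$ ($h{\left(o,G \right)} = \frac{\left(G - 10\right) \frac{1}{o + 0}}{2} = \frac{\left(-10 + G\right) \frac{1}{o}}{2} = \frac{\frac{1}{o} \left(-10 + G\right)}{2} = \frac{-10 + G}{2 o}$)
$a = \frac{1195}{2}$ ($a = - 30 \left(-20 + \frac{-10 + 9}{2 \left(-6\right)}\right) = - 30 \left(-20 + \frac{1}{2} \left(- \frac{1}{6}\right) \left(-1\right)\right) = - 30 \left(-20 + \frac{1}{12}\right) = \left(-30\right) \left(- \frac{239}{12}\right) = \frac{1195}{2} \approx 597.5$)
$\left(y{\left(-89 \right)} + a\right) \left(J - 22183\right) = \left(\frac{1}{-174 - 89} + \frac{1195}{2}\right) \left(-30352 - 22183\right) = \left(\frac{1}{-263} + \frac{1195}{2}\right) \left(-52535\right) = \left(- \frac{1}{263} + \frac{1195}{2}\right) \left(-52535\right) = \frac{314283}{526} \left(-52535\right) = - \frac{16510857405}{526}$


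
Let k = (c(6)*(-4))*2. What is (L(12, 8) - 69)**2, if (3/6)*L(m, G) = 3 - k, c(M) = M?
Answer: 1089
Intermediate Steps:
k = -48 (k = (6*(-4))*2 = -24*2 = -48)
L(m, G) = 102 (L(m, G) = 2*(3 - 1*(-48)) = 2*(3 + 48) = 2*51 = 102)
(L(12, 8) - 69)**2 = (102 - 69)**2 = 33**2 = 1089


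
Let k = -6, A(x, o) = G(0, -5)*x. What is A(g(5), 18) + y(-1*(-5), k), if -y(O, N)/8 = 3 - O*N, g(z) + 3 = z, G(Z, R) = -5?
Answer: -274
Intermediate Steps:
g(z) = -3 + z
A(x, o) = -5*x
y(O, N) = -24 + 8*N*O (y(O, N) = -8*(3 - O*N) = -8*(3 - N*O) = -24 + 8*N*O)
A(g(5), 18) + y(-1*(-5), k) = -5*(-3 + 5) + (-24 + 8*(-6)*(-1*(-5))) = -5*2 + (-24 + 8*(-6)*5) = -10 + (-24 - 240) = -10 - 264 = -274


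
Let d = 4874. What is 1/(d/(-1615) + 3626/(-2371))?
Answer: -3829165/17412244 ≈ -0.21991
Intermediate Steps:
1/(d/(-1615) + 3626/(-2371)) = 1/(4874/(-1615) + 3626/(-2371)) = 1/(4874*(-1/1615) + 3626*(-1/2371)) = 1/(-4874/1615 - 3626/2371) = 1/(-17412244/3829165) = -3829165/17412244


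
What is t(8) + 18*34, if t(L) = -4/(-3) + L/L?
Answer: 1843/3 ≈ 614.33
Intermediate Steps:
t(L) = 7/3 (t(L) = -4*(-1/3) + 1 = 4/3 + 1 = 7/3)
t(8) + 18*34 = 7/3 + 18*34 = 7/3 + 612 = 1843/3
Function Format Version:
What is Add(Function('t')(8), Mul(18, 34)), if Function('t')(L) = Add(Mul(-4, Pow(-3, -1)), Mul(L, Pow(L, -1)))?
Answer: Rational(1843, 3) ≈ 614.33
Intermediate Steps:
Function('t')(L) = Rational(7, 3) (Function('t')(L) = Add(Mul(-4, Rational(-1, 3)), 1) = Add(Rational(4, 3), 1) = Rational(7, 3))
Add(Function('t')(8), Mul(18, 34)) = Add(Rational(7, 3), Mul(18, 34)) = Add(Rational(7, 3), 612) = Rational(1843, 3)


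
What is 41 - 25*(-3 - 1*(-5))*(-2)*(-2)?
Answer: -159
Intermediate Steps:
41 - 25*(-3 - 1*(-5))*(-2)*(-2) = 41 - 25*(-3 + 5)*(-2)*(-2) = 41 - 25*2*(-2)*(-2) = 41 - (-100)*(-2) = 41 - 25*8 = 41 - 200 = -159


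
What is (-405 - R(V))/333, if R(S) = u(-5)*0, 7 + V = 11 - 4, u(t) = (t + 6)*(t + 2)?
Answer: -45/37 ≈ -1.2162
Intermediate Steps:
u(t) = (2 + t)*(6 + t) (u(t) = (6 + t)*(2 + t) = (2 + t)*(6 + t))
V = 0 (V = -7 + (11 - 4) = -7 + 7 = 0)
R(S) = 0 (R(S) = (12 + (-5)**2 + 8*(-5))*0 = (12 + 25 - 40)*0 = -3*0 = 0)
(-405 - R(V))/333 = (-405 - 1*0)/333 = (-405 + 0)*(1/333) = -405*1/333 = -45/37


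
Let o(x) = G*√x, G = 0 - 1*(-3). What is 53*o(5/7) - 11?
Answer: -11 + 159*√35/7 ≈ 123.38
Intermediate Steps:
G = 3 (G = 0 + 3 = 3)
o(x) = 3*√x
53*o(5/7) - 11 = 53*(3*√(5/7)) - 11 = 53*(3*(√35/7)) - 11 = 53*(3*√35/7) - 11 = 159*√35/7 - 11 = -11 + 159*√35/7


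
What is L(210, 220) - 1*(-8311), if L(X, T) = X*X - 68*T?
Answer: 37451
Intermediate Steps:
L(X, T) = X**2 - 68*T
L(210, 220) - 1*(-8311) = (210**2 - 68*220) - 1*(-8311) = (44100 - 14960) + 8311 = 29140 + 8311 = 37451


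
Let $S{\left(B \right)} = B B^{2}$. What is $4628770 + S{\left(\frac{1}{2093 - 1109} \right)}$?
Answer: $\frac{4410124975918081}{952763904} \approx 4.6288 \cdot 10^{6}$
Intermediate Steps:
$S{\left(B \right)} = B^{3}$
$4628770 + S{\left(\frac{1}{2093 - 1109} \right)} = 4628770 + \left(\frac{1}{2093 - 1109}\right)^{3} = 4628770 + \left(\frac{1}{984}\right)^{3} = 4628770 + \frac{1}{952763904} = \frac{4410124975918081}{952763904}$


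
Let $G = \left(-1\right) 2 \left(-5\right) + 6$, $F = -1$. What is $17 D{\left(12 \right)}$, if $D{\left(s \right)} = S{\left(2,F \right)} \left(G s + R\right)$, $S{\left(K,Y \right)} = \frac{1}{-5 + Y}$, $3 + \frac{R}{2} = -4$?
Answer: $- \frac{1513}{3} \approx -504.33$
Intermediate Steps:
$R = -14$ ($R = -6 + 2 \left(-4\right) = -6 - 8 = -14$)
$G = 16$ ($G = \left(-2\right) \left(-5\right) + 6 = 10 + 6 = 16$)
$D{\left(s \right)} = \frac{7}{3} - \frac{8 s}{3}$ ($D{\left(s \right)} = \frac{16 s - 14}{-5 - 1} = \frac{-14 + 16 s}{-6} = - \frac{-14 + 16 s}{6} = \frac{7}{3} - \frac{8 s}{3}$)
$17 D{\left(12 \right)} = 17 \left(\frac{7}{3} - 32\right) = 17 \left(- \frac{89}{3}\right) = - \frac{1513}{3}$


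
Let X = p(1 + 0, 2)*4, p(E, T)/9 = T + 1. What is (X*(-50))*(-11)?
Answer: 59400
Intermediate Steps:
p(E, T) = 9 + 9*T (p(E, T) = 9*(T + 1) = 9*(1 + T) = 9 + 9*T)
X = 108 (X = (9 + 9*2)*4 = (9 + 18)*4 = 27*4 = 108)
(X*(-50))*(-11) = (108*(-50))*(-11) = -5400*(-11) = 59400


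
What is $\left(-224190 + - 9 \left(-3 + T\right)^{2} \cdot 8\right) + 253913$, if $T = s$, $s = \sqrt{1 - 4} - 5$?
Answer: $25331 + 1152 i \sqrt{3} \approx 25331.0 + 1995.3 i$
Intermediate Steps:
$s = -5 + i \sqrt{3}$ ($s = \sqrt{-3} - 5 = i \sqrt{3} - 5 = -5 + i \sqrt{3} \approx -5.0 + 1.732 i$)
$T = -5 + i \sqrt{3} \approx -5.0 + 1.732 i$
$\left(-224190 + - 9 \left(-3 + T\right)^{2} \cdot 8\right) + 253913 = \left(-224190 + - 9 \left(-3 - \left(5 - i \sqrt{3}\right)\right)^{2} \cdot 8\right) + 253913 = \left(-224190 + - 9 \left(-8 + i \sqrt{3}\right)^{2} \cdot 8\right) + 253913 = \left(-224190 - 72 \left(-8 + i \sqrt{3}\right)^{2}\right) + 253913 = 29723 - 72 \left(-8 + i \sqrt{3}\right)^{2}$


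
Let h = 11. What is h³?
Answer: 1331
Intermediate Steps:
h³ = 11³ = 1331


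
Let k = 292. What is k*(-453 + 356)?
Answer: -28324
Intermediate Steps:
k*(-453 + 356) = 292*(-453 + 356) = 292*(-97) = -28324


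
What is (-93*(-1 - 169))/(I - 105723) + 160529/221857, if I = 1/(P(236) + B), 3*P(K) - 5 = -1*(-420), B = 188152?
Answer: 253519502185869/441650093614124 ≈ 0.57403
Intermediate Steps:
P(K) = 425/3 (P(K) = 5/3 + (-1*(-420))/3 = 5/3 + (⅓)*420 = 5/3 + 140 = 425/3)
I = 3/564881 (I = 1/(425/3 + 188152) = 1/(564881/3) = 3/564881 ≈ 5.3109e-6)
(-93*(-1 - 169))/(I - 105723) + 160529/221857 = (-93*(-1 - 169))/(3/564881 - 105723) + 160529/221857 = (-93*(-170))/(-59720913960/564881) + 160529*(1/221857) = 15810*(-564881/59720913960) + 160529/221857 = -297692287/1990697132 + 160529/221857 = 253519502185869/441650093614124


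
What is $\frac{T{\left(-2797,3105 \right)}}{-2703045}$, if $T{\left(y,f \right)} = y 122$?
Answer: $\frac{341234}{2703045} \approx 0.12624$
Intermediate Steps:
$T{\left(y,f \right)} = 122 y$
$\frac{T{\left(-2797,3105 \right)}}{-2703045} = \frac{122 \left(-2797\right)}{-2703045} = \left(-341234\right) \left(- \frac{1}{2703045}\right) = \frac{341234}{2703045}$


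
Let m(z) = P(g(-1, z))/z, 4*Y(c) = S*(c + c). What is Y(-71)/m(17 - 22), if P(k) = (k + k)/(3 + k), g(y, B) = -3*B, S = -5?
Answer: -1065/2 ≈ -532.50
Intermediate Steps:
Y(c) = -5*c/2 (Y(c) = (-5*(c + c))/4 = (-10*c)/4 = -5*c/2)
P(k) = 2*k/(3 + k) (P(k) = (2*k)/(3 + k) = 2*k/(3 + k))
m(z) = -6/(3 - 3*z) (m(z) = (2*(-3*z)/(3 - 3*z))/z = (-6*z/(3 - 3*z))/z = -6/(3 - 3*z))
Y(-71)/m(17 - 22) = (-5/2*(-71))/((2/(-1 + (17 - 22)))) = 355/(2*((2/(-1 - 5)))) = 355/(2*((2/(-6)))) = 355/(2*((2*(-⅙)))) = 355/(2*(-⅓)) = (355/2)*(-3) = -1065/2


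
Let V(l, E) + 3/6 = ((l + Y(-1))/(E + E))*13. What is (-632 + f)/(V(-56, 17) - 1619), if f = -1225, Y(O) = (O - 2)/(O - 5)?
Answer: 126276/111569 ≈ 1.1318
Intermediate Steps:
Y(O) = (-2 + O)/(-5 + O)
V(l, E) = -½ + 13*(½ + l)/(2*E) (V(l, E) = -½ + ((l + (-2 - 1)/(-5 - 1))/(E + E))*13 = -½ + ((l - 3/(-6))/((2*E)))*13 = -½ + ((l - ⅙*(-3))*(1/(2*E)))*13 = -½ + ((l + ½)*(1/(2*E)))*13 = -½ + ((½ + l)*(1/(2*E)))*13 = -½ + ((½ + l)/(2*E))*13 = -½ + 13*(½ + l)/(2*E))
(-632 + f)/(V(-56, 17) - 1619) = (-632 - 1225)/((¼)*(13 - 2*17 + 26*(-56))/17 - 1619) = -1857/((¼)*(1/17)*(13 - 34 - 1456) - 1619) = -1857/((¼)*(1/17)*(-1477) - 1619) = -1857/(-1477/68 - 1619) = -1857/(-111569/68) = -1857*(-68/111569) = 126276/111569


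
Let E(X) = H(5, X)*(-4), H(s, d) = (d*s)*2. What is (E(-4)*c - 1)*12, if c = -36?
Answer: -69132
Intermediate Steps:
H(s, d) = 2*d*s
E(X) = -40*X (E(X) = (2*X*5)*(-4) = (10*X)*(-4) = -40*X)
(E(-4)*c - 1)*12 = (-40*(-4)*(-36) - 1)*12 = (160*(-36) - 1)*12 = (-5760 - 1)*12 = -5761*12 = -69132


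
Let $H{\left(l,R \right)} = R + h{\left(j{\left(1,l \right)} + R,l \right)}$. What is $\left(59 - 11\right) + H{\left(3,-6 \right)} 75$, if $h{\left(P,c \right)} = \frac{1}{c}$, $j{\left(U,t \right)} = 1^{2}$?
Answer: $-377$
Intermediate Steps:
$j{\left(U,t \right)} = 1$
$H{\left(l,R \right)} = R + \frac{1}{l}$
$\left(59 - 11\right) + H{\left(3,-6 \right)} 75 = \left(59 - 11\right) + \left(-6 + \frac{1}{3}\right) 75 = 48 + \left(-6 + \frac{1}{3}\right) 75 = 48 - 425 = -377$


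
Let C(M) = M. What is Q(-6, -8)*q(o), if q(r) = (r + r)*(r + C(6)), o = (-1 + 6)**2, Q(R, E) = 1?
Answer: 1550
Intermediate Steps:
o = 25 (o = 5**2 = 25)
q(r) = 2*r*(6 + r) (q(r) = (r + r)*(r + 6) = (2*r)*(6 + r) = 2*r*(6 + r))
Q(-6, -8)*q(o) = 1*(2*25*(6 + 25)) = 1*(2*25*31) = 1*1550 = 1550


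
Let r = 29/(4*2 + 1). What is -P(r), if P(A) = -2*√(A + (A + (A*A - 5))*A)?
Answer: 2*√22562/27 ≈ 11.126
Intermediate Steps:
r = 29/9 (r = 29/(8 + 1) = 29/9 ≈ 3.2222)
P(A) = -2*√(A + A*(-5 + A + A²)) (P(A) = -2*√(A + (A + (A² - 5))*A) = -2*√(A + (A + (-5 + A²))*A) = -2*√(A + (-5 + A + A²)*A) = -2*√(A + A*(-5 + A + A²)))
-P(r) = -(-2)*√(29*(-4 + 29/9 + (29/9)²)/9) = -(-2)*√(29*(-4 + 29/9 + 841/81)/9) = -(-2)*√((29/9)*(778/81)) = -(-2)*√(22562/729) = -(-2)*√22562/27 = 2*√22562/27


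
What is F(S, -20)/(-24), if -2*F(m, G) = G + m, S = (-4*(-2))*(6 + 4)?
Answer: 5/4 ≈ 1.2500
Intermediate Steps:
S = 80 (S = 8*10 = 80)
F(m, G) = -G/2 - m/2 (F(m, G) = -(G + m)/2 = -G/2 - m/2)
F(S, -20)/(-24) = (-½*(-20) - ½*80)/(-24) = (10 - 40)*(-1/24) = -30*(-1/24) = 5/4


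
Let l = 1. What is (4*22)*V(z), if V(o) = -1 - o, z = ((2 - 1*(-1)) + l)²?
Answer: -1496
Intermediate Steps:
z = 16 (z = ((2 - 1*(-1)) + 1)² = ((2 + 1) + 1)² = (3 + 1)² = 4² = 16)
(4*22)*V(z) = (4*22)*(-1 - 1*16) = 88*(-1 - 16) = 88*(-17) = -1496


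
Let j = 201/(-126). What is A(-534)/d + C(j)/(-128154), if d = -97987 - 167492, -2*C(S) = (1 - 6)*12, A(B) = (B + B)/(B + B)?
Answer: -1348754/5670365961 ≈ -0.00023786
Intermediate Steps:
j = -67/42 (j = 201*(-1/126) = -67/42 ≈ -1.5952)
A(B) = 1 (A(B) = (2*B)/((2*B)) = (2*B)*(1/(2*B)) = 1)
C(S) = 30 (C(S) = -(1 - 6)*12/2 = -(-5)*12/2 = -1/2*(-60) = 30)
d = -265479
A(-534)/d + C(j)/(-128154) = 1/(-265479) + 30/(-128154) = 1*(-1/265479) + 30*(-1/128154) = -1/265479 - 5/21359 = -1348754/5670365961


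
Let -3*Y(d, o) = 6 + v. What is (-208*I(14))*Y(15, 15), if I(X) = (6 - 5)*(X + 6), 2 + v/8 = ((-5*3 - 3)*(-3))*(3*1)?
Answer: 5349760/3 ≈ 1.7833e+6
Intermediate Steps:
v = 1280 (v = -16 + 8*(((-5*3 - 3)*(-3))*(3*1)) = -16 + 8*(((-15 - 3)*(-3))*3) = -16 + 8*(-18*(-3)*3) = -16 + 8*(54*3) = -16 + 8*162 = -16 + 1296 = 1280)
Y(d, o) = -1286/3 (Y(d, o) = -(6 + 1280)/3 = -⅓*1286 = -1286/3)
I(X) = 6 + X (I(X) = 1*(6 + X) = 6 + X)
(-208*I(14))*Y(15, 15) = -208*(6 + 14)*(-1286/3) = -208*20*(-1286/3) = -4160*(-1286/3) = 5349760/3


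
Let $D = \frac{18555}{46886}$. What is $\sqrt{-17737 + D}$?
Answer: $\frac{i \sqrt{38990323848322}}{46886} \approx 133.18 i$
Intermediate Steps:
$D = \frac{18555}{46886}$ ($D = 18555 \cdot \frac{1}{46886} = \frac{18555}{46886} \approx 0.39575$)
$\sqrt{-17737 + D} = \sqrt{-17737 + \frac{18555}{46886}} = \sqrt{- \frac{831598427}{46886}} = \frac{i \sqrt{38990323848322}}{46886}$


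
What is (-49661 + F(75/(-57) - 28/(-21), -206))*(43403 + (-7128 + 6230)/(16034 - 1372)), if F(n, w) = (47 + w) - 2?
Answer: -15852709923968/7331 ≈ -2.1624e+9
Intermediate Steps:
F(n, w) = 45 + w
(-49661 + F(75/(-57) - 28/(-21), -206))*(43403 + (-7128 + 6230)/(16034 - 1372)) = (-49661 + (45 - 206))*(43403 + (-7128 + 6230)/(16034 - 1372)) = (-49661 - 161)*(43403 - 898/14662) = -49822*(43403 - 898*1/14662) = -49822*(43403 - 449/7331) = -49822*318186944/7331 = -15852709923968/7331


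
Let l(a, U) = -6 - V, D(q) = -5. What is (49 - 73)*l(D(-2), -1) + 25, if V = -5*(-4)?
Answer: 649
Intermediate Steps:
V = 20
l(a, U) = -26 (l(a, U) = -6 - 1*20 = -6 - 20 = -26)
(49 - 73)*l(D(-2), -1) + 25 = (49 - 73)*(-26) + 25 = -24*(-26) + 25 = 624 + 25 = 649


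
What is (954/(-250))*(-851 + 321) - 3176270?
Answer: -79356188/25 ≈ -3.1742e+6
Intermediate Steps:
(954/(-250))*(-851 + 321) - 3176270 = (954*(-1/250))*(-530) - 3176270 = -477/125*(-530) - 3176270 = 50562/25 - 3176270 = -79356188/25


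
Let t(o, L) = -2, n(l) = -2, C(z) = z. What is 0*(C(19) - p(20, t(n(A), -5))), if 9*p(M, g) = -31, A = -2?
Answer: 0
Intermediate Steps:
p(M, g) = -31/9 (p(M, g) = (⅑)*(-31) = -31/9)
0*(C(19) - p(20, t(n(A), -5))) = 0*(19 - 1*(-31/9)) = 0*(19 + 31/9) = 0*(202/9) = 0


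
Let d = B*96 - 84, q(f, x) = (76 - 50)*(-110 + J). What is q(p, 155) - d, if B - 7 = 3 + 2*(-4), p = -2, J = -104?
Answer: -5672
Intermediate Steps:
B = 2 (B = 7 + (3 + 2*(-4)) = 7 + (3 - 8) = 7 - 5 = 2)
q(f, x) = -5564 (q(f, x) = (76 - 50)*(-110 - 104) = 26*(-214) = -5564)
d = 108 (d = 2*96 - 84 = 192 - 84 = 108)
q(p, 155) - d = -5564 - 1*108 = -5564 - 108 = -5672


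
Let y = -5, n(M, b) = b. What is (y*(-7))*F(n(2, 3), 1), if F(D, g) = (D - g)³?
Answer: 280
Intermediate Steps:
(y*(-7))*F(n(2, 3), 1) = (-5*(-7))*(3 - 1*1)³ = 35*(3 - 1)³ = 35*2³ = 35*8 = 280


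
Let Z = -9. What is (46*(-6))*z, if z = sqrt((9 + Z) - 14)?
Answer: -276*I*sqrt(14) ≈ -1032.7*I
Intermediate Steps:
z = I*sqrt(14) (z = sqrt((9 - 9) - 14) = sqrt(0 - 14) = sqrt(-14) = I*sqrt(14) ≈ 3.7417*I)
(46*(-6))*z = (46*(-6))*(I*sqrt(14)) = -276*I*sqrt(14)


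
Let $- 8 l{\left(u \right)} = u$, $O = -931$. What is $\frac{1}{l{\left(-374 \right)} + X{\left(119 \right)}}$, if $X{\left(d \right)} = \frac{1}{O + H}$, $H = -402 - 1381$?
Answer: $\frac{5428}{253757} \approx 0.021391$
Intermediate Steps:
$H = -1783$
$l{\left(u \right)} = - \frac{u}{8}$
$X{\left(d \right)} = - \frac{1}{2714}$ ($X{\left(d \right)} = \frac{1}{-931 - 1783} = \frac{1}{-2714} = - \frac{1}{2714}$)
$\frac{1}{l{\left(-374 \right)} + X{\left(119 \right)}} = \frac{1}{\left(- \frac{1}{8}\right) \left(-374\right) - \frac{1}{2714}} = \frac{1}{\frac{187}{4} - \frac{1}{2714}} = \frac{1}{\frac{253757}{5428}} = \frac{5428}{253757}$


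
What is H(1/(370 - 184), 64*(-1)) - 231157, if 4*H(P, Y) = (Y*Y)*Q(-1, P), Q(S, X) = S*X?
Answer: -21498113/93 ≈ -2.3116e+5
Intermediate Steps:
H(P, Y) = -P*Y**2/4 (H(P, Y) = ((Y*Y)*(-P))/4 = (Y**2*(-P))/4 = (-P*Y**2)/4 = -P*Y**2/4)
H(1/(370 - 184), 64*(-1)) - 231157 = -(64*(-1))**2/(4*(370 - 184)) - 231157 = -1/4*(-64)**2/186 - 231157 = -1/4*1/186*4096 - 231157 = -512/93 - 231157 = -21498113/93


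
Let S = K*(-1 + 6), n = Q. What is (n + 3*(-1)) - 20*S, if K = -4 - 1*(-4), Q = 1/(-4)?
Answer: -13/4 ≈ -3.2500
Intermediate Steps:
Q = -¼ ≈ -0.25000
n = -¼ ≈ -0.25000
K = 0 (K = -4 + 4 = 0)
S = 0 (S = 0*(-1 + 6) = 0*5 = 0)
(n + 3*(-1)) - 20*S = (-¼ + 3*(-1)) - 20*0 = (-¼ - 3) + 0 = -13/4 + 0 = -13/4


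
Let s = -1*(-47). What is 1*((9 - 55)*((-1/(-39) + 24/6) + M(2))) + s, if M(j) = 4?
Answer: -12565/39 ≈ -322.18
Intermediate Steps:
s = 47
1*((9 - 55)*((-1/(-39) + 24/6) + M(2))) + s = 1*((9 - 55)*((-1/(-39) + 24/6) + 4)) + 47 = 1*(-46*((-1*(-1/39) + 24*(⅙)) + 4)) + 47 = 1*(-46*((1/39 + 4) + 4)) + 47 = 1*(-46*(157/39 + 4)) + 47 = 1*(-46*313/39) + 47 = 1*(-14398/39) + 47 = -14398/39 + 47 = -12565/39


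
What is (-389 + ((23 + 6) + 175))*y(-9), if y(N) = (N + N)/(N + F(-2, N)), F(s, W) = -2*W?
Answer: 370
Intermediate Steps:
y(N) = -2 (y(N) = (N + N)/(N - 2*N) = (2*N)/((-N)) = (2*N)*(-1/N) = -2)
(-389 + ((23 + 6) + 175))*y(-9) = (-389 + ((23 + 6) + 175))*(-2) = (-389 + (29 + 175))*(-2) = (-389 + 204)*(-2) = -185*(-2) = 370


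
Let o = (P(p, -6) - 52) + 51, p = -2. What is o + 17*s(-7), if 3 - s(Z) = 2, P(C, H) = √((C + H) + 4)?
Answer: 16 + 2*I ≈ 16.0 + 2.0*I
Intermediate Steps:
P(C, H) = √(4 + C + H)
s(Z) = 1 (s(Z) = 3 - 1*2 = 3 - 2 = 1)
o = -1 + 2*I (o = (√(4 - 2 - 6) - 52) + 51 = (√(-4) - 52) + 51 = (2*I - 52) + 51 = (-52 + 2*I) + 51 = -1 + 2*I ≈ -1.0 + 2.0*I)
o + 17*s(-7) = (-1 + 2*I) + 17*1 = (-1 + 2*I) + 17 = 16 + 2*I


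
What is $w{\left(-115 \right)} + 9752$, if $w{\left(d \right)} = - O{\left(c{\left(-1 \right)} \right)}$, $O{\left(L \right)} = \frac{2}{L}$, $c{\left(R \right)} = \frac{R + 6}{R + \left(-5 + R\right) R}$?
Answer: $9750$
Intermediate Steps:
$c{\left(R \right)} = \frac{6 + R}{R + R \left(-5 + R\right)}$
$w{\left(d \right)} = -2$ ($w{\left(d \right)} = - \frac{2}{\frac{1}{-1} \frac{1}{-4 - 1} \left(6 - 1\right)} = - \frac{2}{\left(-1\right) \frac{1}{-5} \cdot 5} = - \frac{2}{\left(-1\right) \left(- \frac{1}{5}\right) 5} = - \frac{2}{1} = - 2 \cdot 1 = \left(-1\right) 2 = -2$)
$w{\left(-115 \right)} + 9752 = -2 + 9752 = 9750$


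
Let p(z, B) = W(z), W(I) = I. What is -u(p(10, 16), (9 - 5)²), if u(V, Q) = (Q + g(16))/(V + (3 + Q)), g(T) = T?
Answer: -32/29 ≈ -1.1034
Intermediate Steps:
p(z, B) = z
u(V, Q) = (16 + Q)/(3 + Q + V) (u(V, Q) = (Q + 16)/(V + (3 + Q)) = (16 + Q)/(3 + Q + V))
-u(p(10, 16), (9 - 5)²) = -(16 + (9 - 5)²)/(3 + (9 - 5)² + 10) = -(16 + 4²)/(3 + 4² + 10) = -(16 + 16)/(3 + 16 + 10) = -32/29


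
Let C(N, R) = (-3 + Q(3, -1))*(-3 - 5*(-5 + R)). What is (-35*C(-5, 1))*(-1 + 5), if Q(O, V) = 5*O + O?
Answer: -35700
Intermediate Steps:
Q(O, V) = 6*O
C(N, R) = 330 - 75*R (C(N, R) = (-3 + 6*3)*(-3 - 5*(-5 + R)) = (-3 + 18)*(-3 + (25 - 5*R)) = 15*(22 - 5*R) = 330 - 75*R)
(-35*C(-5, 1))*(-1 + 5) = (-35*(330 - 75*1))*(-1 + 5) = -35*(330 - 75)*4 = -35*255*4 = -8925*4 = -35700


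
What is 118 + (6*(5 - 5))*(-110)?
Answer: 118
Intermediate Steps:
118 + (6*(5 - 5))*(-110) = 118 + (6*0)*(-110) = 118 + 0*(-110) = 118 + 0 = 118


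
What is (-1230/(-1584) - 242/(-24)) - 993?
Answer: -259285/264 ≈ -982.14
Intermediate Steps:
(-1230/(-1584) - 242/(-24)) - 993 = (-1230*(-1/1584) - 242*(-1/24)) - 993 = (205/264 + 121/12) - 993 = 2867/264 - 993 = -259285/264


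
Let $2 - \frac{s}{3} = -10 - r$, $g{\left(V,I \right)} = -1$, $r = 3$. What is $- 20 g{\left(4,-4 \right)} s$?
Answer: $900$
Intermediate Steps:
$s = 45$ ($s = 6 - 3 \left(-10 - 3\right) = 6 - -39 = 6 + 39 = 45$)
$- 20 g{\left(4,-4 \right)} s = \left(-20\right) \left(-1\right) 45 = 20 \cdot 45 = 900$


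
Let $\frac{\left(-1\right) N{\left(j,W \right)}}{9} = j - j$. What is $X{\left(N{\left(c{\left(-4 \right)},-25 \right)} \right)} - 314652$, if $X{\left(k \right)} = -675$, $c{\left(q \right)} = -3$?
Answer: $-315327$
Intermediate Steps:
$N{\left(j,W \right)} = 0$ ($N{\left(j,W \right)} = - 9 \left(j - j\right) = \left(-9\right) 0 = 0$)
$X{\left(N{\left(c{\left(-4 \right)},-25 \right)} \right)} - 314652 = -675 - 314652 = -315327$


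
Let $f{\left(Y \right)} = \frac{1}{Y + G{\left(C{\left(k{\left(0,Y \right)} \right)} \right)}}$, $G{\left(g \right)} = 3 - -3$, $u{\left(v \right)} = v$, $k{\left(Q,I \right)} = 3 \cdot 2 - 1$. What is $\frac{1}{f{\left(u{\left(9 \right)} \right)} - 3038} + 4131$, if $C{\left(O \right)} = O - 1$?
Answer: $\frac{188245524}{45569} \approx 4131.0$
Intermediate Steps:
$k{\left(Q,I \right)} = 5$ ($k{\left(Q,I \right)} = 6 - 1 = 5$)
$C{\left(O \right)} = -1 + O$
$G{\left(g \right)} = 6$ ($G{\left(g \right)} = 3 + 3 = 6$)
$f{\left(Y \right)} = \frac{1}{6 + Y}$ ($f{\left(Y \right)} = \frac{1}{Y + 6} = \frac{1}{6 + Y}$)
$\frac{1}{f{\left(u{\left(9 \right)} \right)} - 3038} + 4131 = \frac{1}{\frac{1}{6 + 9} - 3038} + 4131 = \frac{1}{\frac{1}{15} - 3038} + 4131 = \frac{1}{- \frac{45569}{15}} + 4131 = - \frac{15}{45569} + 4131 = \frac{188245524}{45569}$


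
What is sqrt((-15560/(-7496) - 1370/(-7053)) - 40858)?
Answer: I*sqrt(1784349502254152943)/6608661 ≈ 202.13*I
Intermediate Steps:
sqrt((-15560/(-7496) - 1370/(-7053)) - 40858) = sqrt((-15560*(-1/7496) - 1370*(-1/7053)) - 40858) = sqrt((1945/937 + 1370/7053) - 40858) = sqrt(15001775/6608661 - 40858) = sqrt(-270001669363/6608661) = I*sqrt(1784349502254152943)/6608661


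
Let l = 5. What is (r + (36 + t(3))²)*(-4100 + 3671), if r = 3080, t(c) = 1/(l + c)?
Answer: -120394989/64 ≈ -1.8812e+6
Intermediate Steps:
t(c) = 1/(5 + c)
(r + (36 + t(3))²)*(-4100 + 3671) = (3080 + (36 + 1/(5 + 3))²)*(-4100 + 3671) = (3080 + (36 + 1/8)²)*(-429) = (3080 + (36 + ⅛)²)*(-429) = (3080 + (289/8)²)*(-429) = (3080 + 83521/64)*(-429) = (280641/64)*(-429) = -120394989/64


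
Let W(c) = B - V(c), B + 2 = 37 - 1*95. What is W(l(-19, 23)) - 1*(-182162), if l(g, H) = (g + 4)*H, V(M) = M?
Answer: 182447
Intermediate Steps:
B = -60 (B = -2 + (37 - 1*95) = -2 + (37 - 95) = -2 - 58 = -60)
l(g, H) = H*(4 + g) (l(g, H) = (4 + g)*H = H*(4 + g))
W(c) = -60 - c
W(l(-19, 23)) - 1*(-182162) = (-60 - 23*(4 - 19)) - 1*(-182162) = (-60 - 23*(-15)) + 182162 = (-60 - 1*(-345)) + 182162 = (-60 + 345) + 182162 = 285 + 182162 = 182447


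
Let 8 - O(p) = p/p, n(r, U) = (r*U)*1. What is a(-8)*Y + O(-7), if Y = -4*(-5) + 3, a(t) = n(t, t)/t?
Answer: -177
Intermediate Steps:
n(r, U) = U*r (n(r, U) = (U*r)*1 = U*r)
O(p) = 7 (O(p) = 8 - p/p = 8 - 1*1 = 8 - 1 = 7)
a(t) = t (a(t) = (t*t)/t = t²/t = t)
Y = 23 (Y = 20 + 3 = 23)
a(-8)*Y + O(-7) = -8*23 + 7 = -184 + 7 = -177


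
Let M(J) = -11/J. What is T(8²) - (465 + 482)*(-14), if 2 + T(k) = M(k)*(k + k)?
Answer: 13234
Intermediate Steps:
T(k) = -24 (T(k) = -2 + (-11/k)*(k + k) = -2 + (-11/k)*(2*k) = -2 - 22 = -24)
T(8²) - (465 + 482)*(-14) = -24 - (465 + 482)*(-14) = -24 - 947*(-14) = -24 - 1*(-13258) = -24 + 13258 = 13234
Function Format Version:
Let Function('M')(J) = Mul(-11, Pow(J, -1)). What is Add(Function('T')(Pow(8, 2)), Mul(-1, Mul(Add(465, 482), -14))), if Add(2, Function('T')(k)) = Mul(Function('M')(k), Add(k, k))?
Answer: 13234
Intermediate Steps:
Function('T')(k) = -24 (Function('T')(k) = Add(-2, Mul(Mul(-11, Pow(k, -1)), Add(k, k))) = Add(-2, Mul(Mul(-11, Pow(k, -1)), Mul(2, k))) = Add(-2, -22) = -24)
Add(Function('T')(Pow(8, 2)), Mul(-1, Mul(Add(465, 482), -14))) = Add(-24, Mul(-1, Mul(Add(465, 482), -14))) = Add(-24, Mul(-1, Mul(947, -14))) = Add(-24, Mul(-1, -13258)) = Add(-24, 13258) = 13234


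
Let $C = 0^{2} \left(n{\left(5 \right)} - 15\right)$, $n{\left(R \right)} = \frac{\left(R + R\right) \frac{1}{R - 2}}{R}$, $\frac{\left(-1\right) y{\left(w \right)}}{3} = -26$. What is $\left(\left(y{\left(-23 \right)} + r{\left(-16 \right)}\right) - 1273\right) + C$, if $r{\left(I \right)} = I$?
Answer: $-1211$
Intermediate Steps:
$y{\left(w \right)} = 78$ ($y{\left(w \right)} = \left(-3\right) \left(-26\right) = 78$)
$n{\left(R \right)} = \frac{2}{-2 + R}$ ($n{\left(R \right)} = \frac{2 R \frac{1}{-2 + R}}{R} = \frac{2}{-2 + R}$)
$C = 0$ ($C = 0^{2} \left(\frac{2}{-2 + 5} - 15\right) = 0 \left(\frac{2}{3} - 15\right) = 0 \left(- \frac{43}{3}\right) = 0$)
$\left(\left(y{\left(-23 \right)} + r{\left(-16 \right)}\right) - 1273\right) + C = \left(\left(78 - 16\right) - 1273\right) + 0 = \left(62 - 1273\right) + 0 = -1211 + 0 = -1211$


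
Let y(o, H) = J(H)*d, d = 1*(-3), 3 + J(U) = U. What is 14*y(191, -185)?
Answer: 7896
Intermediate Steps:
J(U) = -3 + U
d = -3
y(o, H) = 9 - 3*H (y(o, H) = (-3 + H)*(-3) = 9 - 3*H)
14*y(191, -185) = 14*(9 - 3*(-185)) = 14*(9 + 555) = 14*564 = 7896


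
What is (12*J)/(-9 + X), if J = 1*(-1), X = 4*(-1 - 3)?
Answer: 12/25 ≈ 0.48000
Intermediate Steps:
X = -16 (X = 4*(-4) = -16)
J = -1
(12*J)/(-9 + X) = (12*(-1))/(-9 - 16) = -12/(-25) = -12*(-1/25) = 12/25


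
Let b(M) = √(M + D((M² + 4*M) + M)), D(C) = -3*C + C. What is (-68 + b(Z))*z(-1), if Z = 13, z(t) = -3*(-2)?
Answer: -408 + 6*I*√455 ≈ -408.0 + 127.98*I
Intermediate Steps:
D(C) = -2*C
z(t) = 6
b(M) = √(-9*M - 2*M²) (b(M) = √(M - 2*((M² + 4*M) + M)) = √(M - 2*(M² + 5*M)) = √(M + (-10*M - 2*M²)) = √(-9*M - 2*M²))
(-68 + b(Z))*z(-1) = (-68 + √(13*(-9 - 2*13)))*6 = (-68 + √(13*(-9 - 26)))*6 = (-68 + √(13*(-35)))*6 = (-68 + √(-455))*6 = (-68 + I*√455)*6 = -408 + 6*I*√455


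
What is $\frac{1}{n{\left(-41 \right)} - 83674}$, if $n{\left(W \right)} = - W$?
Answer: $- \frac{1}{83633} \approx -1.1957 \cdot 10^{-5}$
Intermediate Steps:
$\frac{1}{n{\left(-41 \right)} - 83674} = \frac{1}{\left(-1\right) \left(-41\right) - 83674} = \frac{1}{41 - 83674} = \frac{1}{-83633} = - \frac{1}{83633}$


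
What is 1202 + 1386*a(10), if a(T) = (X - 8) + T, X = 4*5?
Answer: 31694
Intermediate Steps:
X = 20
a(T) = 12 + T (a(T) = (20 - 8) + T = 12 + T)
1202 + 1386*a(10) = 1202 + 1386*(12 + 10) = 1202 + 1386*22 = 1202 + 30492 = 31694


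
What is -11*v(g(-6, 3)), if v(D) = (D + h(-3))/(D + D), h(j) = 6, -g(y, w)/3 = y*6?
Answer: -209/36 ≈ -5.8056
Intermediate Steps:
g(y, w) = -18*y (g(y, w) = -3*y*6 = -18*y)
v(D) = (6 + D)/(2*D) (v(D) = (D + 6)/(D + D) = (6 + D)/((2*D)) = (6 + D)*(1/(2*D)) = (6 + D)/(2*D))
-11*v(g(-6, 3)) = -11*(6 - 18*(-6))/(2*((-18*(-6)))) = -11*(6 + 108)/(2*108) = -11*114/(2*108) = -11*19/36 = -209/36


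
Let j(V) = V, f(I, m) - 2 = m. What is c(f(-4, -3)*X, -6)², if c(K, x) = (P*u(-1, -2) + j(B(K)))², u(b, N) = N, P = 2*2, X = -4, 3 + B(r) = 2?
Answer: 6561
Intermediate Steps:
f(I, m) = 2 + m
B(r) = -1 (B(r) = -3 + 2 = -1)
P = 4
c(K, x) = 81 (c(K, x) = (4*(-2) - 1)² = (-8 - 1)² = (-9)² = 81)
c(f(-4, -3)*X, -6)² = 81² = 6561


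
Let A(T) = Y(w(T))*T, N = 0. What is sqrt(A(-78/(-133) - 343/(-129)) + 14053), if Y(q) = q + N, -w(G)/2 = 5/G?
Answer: sqrt(14043) ≈ 118.50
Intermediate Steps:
w(G) = -10/G
Y(q) = q (Y(q) = q + 0 = q)
A(T) = -10 (A(T) = (-10/T)*T = -10)
sqrt(A(-78/(-133) - 343/(-129)) + 14053) = sqrt(-10 + 14053) = sqrt(14043)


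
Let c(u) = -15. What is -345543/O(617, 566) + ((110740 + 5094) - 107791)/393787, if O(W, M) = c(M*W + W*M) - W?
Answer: 136075424517/248873384 ≈ 546.77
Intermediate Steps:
O(W, M) = -15 - W
-345543/O(617, 566) + ((110740 + 5094) - 107791)/393787 = -345543/(-15 - 1*617) + ((110740 + 5094) - 107791)/393787 = -345543/(-15 - 617) + (115834 - 107791)*(1/393787) = -345543/(-632) + 8043*(1/393787) = -345543*(-1/632) + 8043/393787 = 345543/632 + 8043/393787 = 136075424517/248873384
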